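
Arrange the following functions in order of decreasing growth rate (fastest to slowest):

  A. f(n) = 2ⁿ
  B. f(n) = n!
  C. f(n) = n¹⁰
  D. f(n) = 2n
B > A > C > D

Comparing growth rates:
B = n! is O(n!)
A = 2ⁿ is O(2ⁿ)
C = n¹⁰ is O(n¹⁰)
D = 2n is O(n)

Therefore, the order from fastest to slowest is: B > A > C > D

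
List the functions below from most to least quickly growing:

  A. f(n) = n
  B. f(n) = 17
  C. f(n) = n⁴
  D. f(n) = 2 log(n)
C > A > D > B

Comparing growth rates:
C = n⁴ is O(n⁴)
A = n is O(n)
D = 2 log(n) is O(log n)
B = 17 is O(1)

Therefore, the order from fastest to slowest is: C > A > D > B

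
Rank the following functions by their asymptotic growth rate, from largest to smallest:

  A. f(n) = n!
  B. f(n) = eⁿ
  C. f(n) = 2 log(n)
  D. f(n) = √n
A > B > D > C

Comparing growth rates:
A = n! is O(n!)
B = eⁿ is O(eⁿ)
D = √n is O(√n)
C = 2 log(n) is O(log n)

Therefore, the order from fastest to slowest is: A > B > D > C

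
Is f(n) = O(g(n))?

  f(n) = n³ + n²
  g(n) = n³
True

f(n) = n³ + n² and g(n) = n³ are both O(n³).
Big-O permits equal growth rates (f ≤ c·g for some c), so f(n) = O(g(n)) is true.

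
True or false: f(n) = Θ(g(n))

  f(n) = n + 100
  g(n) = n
True

f(n) = n + 100 and g(n) = n are both O(n).
Since they have the same asymptotic growth rate, f(n) = Θ(g(n)) is true.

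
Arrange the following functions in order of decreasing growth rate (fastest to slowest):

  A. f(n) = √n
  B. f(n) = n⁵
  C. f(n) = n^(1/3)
B > A > C

Comparing growth rates:
B = n⁵ is O(n⁵)
A = √n is O(√n)
C = n^(1/3) is O(n^(1/3))

Therefore, the order from fastest to slowest is: B > A > C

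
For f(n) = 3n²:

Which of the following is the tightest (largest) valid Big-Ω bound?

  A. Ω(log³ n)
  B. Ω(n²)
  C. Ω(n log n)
B

f(n) = 3n² is Ω(n²).
All listed options are valid Big-Ω bounds (lower bounds),
but Ω(n²) is the tightest (largest valid bound).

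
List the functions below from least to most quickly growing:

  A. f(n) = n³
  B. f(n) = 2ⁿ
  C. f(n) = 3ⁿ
A < B < C

Comparing growth rates:
A = n³ is O(n³)
B = 2ⁿ is O(2ⁿ)
C = 3ⁿ is O(3ⁿ)

Therefore, the order from slowest to fastest is: A < B < C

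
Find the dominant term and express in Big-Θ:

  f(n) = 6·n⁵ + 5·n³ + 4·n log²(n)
Θ(n⁵)

Order the terms by growth rate: 4·n log²(n) ≺ 5·n³ ≺ 6·n⁵.
The fastest-growing term 6·n⁵ dominates as n → ∞; dropping its constant factor gives Θ(n⁵).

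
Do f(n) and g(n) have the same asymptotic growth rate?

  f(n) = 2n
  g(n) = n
True

f(n) = 2n and g(n) = n are both O(n).
Since they have the same asymptotic growth rate, f(n) = Θ(g(n)) is true.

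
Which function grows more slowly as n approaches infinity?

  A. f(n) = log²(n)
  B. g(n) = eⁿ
A

f(n) = log²(n) is O(log² n), while g(n) = eⁿ is O(eⁿ).
Since O(log² n) grows slower than O(eⁿ), f(n) is dominated.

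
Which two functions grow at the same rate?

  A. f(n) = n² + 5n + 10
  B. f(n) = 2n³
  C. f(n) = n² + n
A and C

Examining each function:
  A. n² + 5n + 10 is O(n²)
  B. 2n³ is O(n³)
  C. n² + n is O(n²)

Functions A and C both have the same complexity class.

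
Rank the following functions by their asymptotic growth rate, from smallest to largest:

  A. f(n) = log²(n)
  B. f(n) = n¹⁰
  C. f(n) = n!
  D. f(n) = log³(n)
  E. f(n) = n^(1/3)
A < D < E < B < C

Comparing growth rates:
A = log²(n) is O(log² n)
D = log³(n) is O(log³ n)
E = n^(1/3) is O(n^(1/3))
B = n¹⁰ is O(n¹⁰)
C = n! is O(n!)

Therefore, the order from slowest to fastest is: A < D < E < B < C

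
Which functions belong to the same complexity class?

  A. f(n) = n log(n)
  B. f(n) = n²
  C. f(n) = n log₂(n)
A and C

Examining each function:
  A. n log(n) is O(n log n)
  B. n² is O(n²)
  C. n log₂(n) is O(n log n)

Functions A and C both have the same complexity class.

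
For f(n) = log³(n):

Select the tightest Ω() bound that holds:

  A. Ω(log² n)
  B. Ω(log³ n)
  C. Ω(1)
B

f(n) = log³(n) is Ω(log³ n).
All listed options are valid Big-Ω bounds (lower bounds),
but Ω(log³ n) is the tightest (largest valid bound).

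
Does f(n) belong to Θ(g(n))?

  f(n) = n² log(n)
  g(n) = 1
False

f(n) = n² log(n) is O(n² log n), and g(n) = 1 is O(1).
Since they have different growth rates, f(n) = Θ(g(n)) is false.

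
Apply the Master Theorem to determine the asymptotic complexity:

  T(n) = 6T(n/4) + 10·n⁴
Θ(n⁴)

Master Theorem: a = 6, b = 4, f(n) = 10·n⁴.
Compute the critical exponent d = log₄(6) = 1.292.
Compare f(n) = Θ(n⁴) against n^d:
  k = 4 > d = 1.292, so f(n) = Ω(n^(d+ε)) — Case 3.
  Regularity: a·(n/b)^4/n^4 = a/b^4 = 6/256 < 1 ✓.
  The top-level work dominates: T(n) = Θ(f(n)) = Θ(n⁴).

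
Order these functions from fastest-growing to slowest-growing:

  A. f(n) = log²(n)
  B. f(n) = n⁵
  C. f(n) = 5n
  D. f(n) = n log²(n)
B > D > C > A

Comparing growth rates:
B = n⁵ is O(n⁵)
D = n log²(n) is O(n log² n)
C = 5n is O(n)
A = log²(n) is O(log² n)

Therefore, the order from fastest to slowest is: B > D > C > A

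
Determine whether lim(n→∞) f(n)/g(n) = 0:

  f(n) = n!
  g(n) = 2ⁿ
False

f(n) = n! is O(n!), and g(n) = 2ⁿ is O(2ⁿ).
Since O(n!) grows faster than or equal to O(2ⁿ), f(n) = o(g(n)) is false.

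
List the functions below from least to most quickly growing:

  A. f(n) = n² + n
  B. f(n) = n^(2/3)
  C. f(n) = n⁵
B < A < C

Comparing growth rates:
B = n^(2/3) is O(n^(2/3))
A = n² + n is O(n²)
C = n⁵ is O(n⁵)

Therefore, the order from slowest to fastest is: B < A < C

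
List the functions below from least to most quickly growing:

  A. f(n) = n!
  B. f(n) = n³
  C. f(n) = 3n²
C < B < A

Comparing growth rates:
C = 3n² is O(n²)
B = n³ is O(n³)
A = n! is O(n!)

Therefore, the order from slowest to fastest is: C < B < A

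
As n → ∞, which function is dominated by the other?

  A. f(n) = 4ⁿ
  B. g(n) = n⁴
B

f(n) = 4ⁿ is O(4ⁿ), while g(n) = n⁴ is O(n⁴).
Since O(n⁴) grows slower than O(4ⁿ), g(n) is dominated.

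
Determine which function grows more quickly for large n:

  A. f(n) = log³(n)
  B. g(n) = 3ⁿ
B

f(n) = log³(n) is O(log³ n), while g(n) = 3ⁿ is O(3ⁿ).
Since O(3ⁿ) grows faster than O(log³ n), g(n) dominates.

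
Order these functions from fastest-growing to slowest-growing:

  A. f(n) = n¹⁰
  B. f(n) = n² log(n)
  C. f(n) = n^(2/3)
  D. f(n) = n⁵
A > D > B > C

Comparing growth rates:
A = n¹⁰ is O(n¹⁰)
D = n⁵ is O(n⁵)
B = n² log(n) is O(n² log n)
C = n^(2/3) is O(n^(2/3))

Therefore, the order from fastest to slowest is: A > D > B > C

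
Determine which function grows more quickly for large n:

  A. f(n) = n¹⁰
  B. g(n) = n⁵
A

f(n) = n¹⁰ is O(n¹⁰), while g(n) = n⁵ is O(n⁵).
Since O(n¹⁰) grows faster than O(n⁵), f(n) dominates.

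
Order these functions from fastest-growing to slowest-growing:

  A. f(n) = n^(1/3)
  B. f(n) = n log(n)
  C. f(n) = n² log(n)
C > B > A

Comparing growth rates:
C = n² log(n) is O(n² log n)
B = n log(n) is O(n log n)
A = n^(1/3) is O(n^(1/3))

Therefore, the order from fastest to slowest is: C > B > A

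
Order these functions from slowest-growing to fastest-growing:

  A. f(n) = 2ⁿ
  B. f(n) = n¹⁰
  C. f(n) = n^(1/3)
C < B < A

Comparing growth rates:
C = n^(1/3) is O(n^(1/3))
B = n¹⁰ is O(n¹⁰)
A = 2ⁿ is O(2ⁿ)

Therefore, the order from slowest to fastest is: C < B < A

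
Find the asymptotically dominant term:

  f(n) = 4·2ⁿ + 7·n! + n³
7·n!

Looking at each term:
  - 4·2ⁿ is O(2ⁿ)
  - 7·n! is O(n!)
  - n³ is O(n³)

The term 7·n! (O(n!)) grows fastest and dominates all others.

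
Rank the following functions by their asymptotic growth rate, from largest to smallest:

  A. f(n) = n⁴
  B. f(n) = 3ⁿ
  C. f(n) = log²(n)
B > A > C

Comparing growth rates:
B = 3ⁿ is O(3ⁿ)
A = n⁴ is O(n⁴)
C = log²(n) is O(log² n)

Therefore, the order from fastest to slowest is: B > A > C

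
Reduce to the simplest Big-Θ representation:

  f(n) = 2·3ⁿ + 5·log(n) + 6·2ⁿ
Θ(3ⁿ)

Order the terms by growth rate: 5·log(n) ≺ 6·2ⁿ ≺ 2·3ⁿ.
The fastest-growing term 2·3ⁿ dominates as n → ∞; dropping its constant factor gives Θ(3ⁿ).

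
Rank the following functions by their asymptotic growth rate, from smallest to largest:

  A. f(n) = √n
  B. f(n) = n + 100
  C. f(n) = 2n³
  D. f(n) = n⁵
A < B < C < D

Comparing growth rates:
A = √n is O(√n)
B = n + 100 is O(n)
C = 2n³ is O(n³)
D = n⁵ is O(n⁵)

Therefore, the order from slowest to fastest is: A < B < C < D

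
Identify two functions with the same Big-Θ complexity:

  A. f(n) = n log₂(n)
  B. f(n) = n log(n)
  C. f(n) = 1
A and B

Examining each function:
  A. n log₂(n) is O(n log n)
  B. n log(n) is O(n log n)
  C. 1 is O(1)

Functions A and B both have the same complexity class.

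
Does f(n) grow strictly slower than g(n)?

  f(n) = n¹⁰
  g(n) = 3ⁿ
True

f(n) = n¹⁰ is O(n¹⁰), and g(n) = 3ⁿ is O(3ⁿ).
Since O(n¹⁰) grows strictly slower than O(3ⁿ), f(n) = o(g(n)) is true.
This means lim(n→∞) f(n)/g(n) = 0.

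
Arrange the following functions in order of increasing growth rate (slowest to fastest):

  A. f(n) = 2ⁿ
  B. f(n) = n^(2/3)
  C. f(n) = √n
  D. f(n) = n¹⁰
C < B < D < A

Comparing growth rates:
C = √n is O(√n)
B = n^(2/3) is O(n^(2/3))
D = n¹⁰ is O(n¹⁰)
A = 2ⁿ is O(2ⁿ)

Therefore, the order from slowest to fastest is: C < B < D < A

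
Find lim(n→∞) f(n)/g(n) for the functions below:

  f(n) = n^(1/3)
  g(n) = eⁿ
0

Since n^(1/3) (O(n^(1/3))) grows slower than eⁿ (O(eⁿ)),
the ratio f(n)/g(n) → 0 as n → ∞.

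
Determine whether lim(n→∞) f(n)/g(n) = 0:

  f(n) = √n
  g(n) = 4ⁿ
True

f(n) = √n is O(√n), and g(n) = 4ⁿ is O(4ⁿ).
Since O(√n) grows strictly slower than O(4ⁿ), f(n) = o(g(n)) is true.
This means lim(n→∞) f(n)/g(n) = 0.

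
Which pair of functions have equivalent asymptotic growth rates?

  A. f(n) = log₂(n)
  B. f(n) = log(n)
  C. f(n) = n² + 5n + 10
A and B

Examining each function:
  A. log₂(n) is O(log n)
  B. log(n) is O(log n)
  C. n² + 5n + 10 is O(n²)

Functions A and B both have the same complexity class.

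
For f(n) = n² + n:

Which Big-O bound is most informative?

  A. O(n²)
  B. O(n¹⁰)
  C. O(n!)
A

f(n) = n² + n is O(n²).
All listed options are valid Big-O bounds (upper bounds),
but O(n²) is the tightest (smallest valid bound).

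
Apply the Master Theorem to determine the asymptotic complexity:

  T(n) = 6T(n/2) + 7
Θ(n^log₂(6))

Master Theorem: a = 6, b = 2, f(n) = 7.
Compute the critical exponent d = log₂(6) = 2.585.
Compare f(n) = Θ(1) against n^d:
  k = 0 < d = 2.585, so f(n) = O(n^(d-ε)) — Case 1.
  The recursion cost dominates: T(n) = Θ(n^d) = Θ(n^log₂(6)).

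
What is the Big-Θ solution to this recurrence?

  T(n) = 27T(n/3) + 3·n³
Θ(n³ log n)

Master Theorem: a = 27, b = 3, f(n) = 3·n³.
Compute the critical exponent d = log₃(27) = 3.
Compare f(n) = Θ(n³) against n^d:
  k = 3 = d, so f(n) = Θ(n^d) — Case 2.
  Work is balanced across levels: T(n) = Θ(n^d log n) = Θ(n³ log n).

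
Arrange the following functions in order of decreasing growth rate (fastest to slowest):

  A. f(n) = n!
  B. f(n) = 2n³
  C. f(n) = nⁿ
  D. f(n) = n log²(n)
C > A > B > D

Comparing growth rates:
C = nⁿ is O(nⁿ)
A = n! is O(n!)
B = 2n³ is O(n³)
D = n log²(n) is O(n log² n)

Therefore, the order from fastest to slowest is: C > A > B > D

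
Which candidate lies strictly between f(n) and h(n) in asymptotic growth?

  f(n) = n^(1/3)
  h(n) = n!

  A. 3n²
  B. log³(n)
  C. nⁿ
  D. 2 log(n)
A

We need g(n) with n^(1/3) = o(g(n)) and g(n) = o(n!), i.e. O(n^(1/3)) ≺ g ≺ O(n!).
Check each option:
  A. 3n² — O(n²) is strictly between O(n^(1/3)) and O(n!) ✓
  B. log³(n) — O(log³ n) does not grow strictly faster than f(n)
  C. nⁿ — O(nⁿ) does not grow strictly slower than h(n)
  D. 2 log(n) — O(log n) does not grow strictly faster than f(n)

Only option A (3n²) lies strictly between.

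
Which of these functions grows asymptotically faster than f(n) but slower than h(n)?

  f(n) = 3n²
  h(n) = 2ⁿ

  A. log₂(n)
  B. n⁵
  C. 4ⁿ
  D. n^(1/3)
B

We need g(n) with 3n² = o(g(n)) and g(n) = o(2ⁿ), i.e. O(n²) ≺ g ≺ O(2ⁿ).
Check each option:
  A. log₂(n) — O(log n) does not grow strictly faster than f(n)
  B. n⁵ — O(n⁵) is strictly between O(n²) and O(2ⁿ) ✓
  C. 4ⁿ — O(4ⁿ) does not grow strictly slower than h(n)
  D. n^(1/3) — O(n^(1/3)) does not grow strictly faster than f(n)

Only option B (n⁵) lies strictly between.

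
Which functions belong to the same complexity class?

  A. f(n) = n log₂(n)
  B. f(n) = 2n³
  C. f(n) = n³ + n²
B and C

Examining each function:
  A. n log₂(n) is O(n log n)
  B. 2n³ is O(n³)
  C. n³ + n² is O(n³)

Functions B and C both have the same complexity class.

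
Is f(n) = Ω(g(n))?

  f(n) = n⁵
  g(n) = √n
True

f(n) = n⁵ is O(n⁵), and g(n) = √n is O(√n).
Since O(n⁵) grows at least as fast as O(√n), f(n) = Ω(g(n)) is true.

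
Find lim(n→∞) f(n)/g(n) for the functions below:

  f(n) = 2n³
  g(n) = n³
2

Since 2n³ and n³ have the same growth rate (O(n³)),
the ratio converges to a constant: 2.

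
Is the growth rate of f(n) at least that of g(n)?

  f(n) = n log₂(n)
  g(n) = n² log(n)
False

f(n) = n log₂(n) is O(n log n), and g(n) = n² log(n) is O(n² log n).
Since O(n log n) grows slower than O(n² log n), f(n) = Ω(g(n)) is false.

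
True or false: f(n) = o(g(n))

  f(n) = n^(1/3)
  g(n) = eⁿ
True

f(n) = n^(1/3) is O(n^(1/3)), and g(n) = eⁿ is O(eⁿ).
Since O(n^(1/3)) grows strictly slower than O(eⁿ), f(n) = o(g(n)) is true.
This means lim(n→∞) f(n)/g(n) = 0.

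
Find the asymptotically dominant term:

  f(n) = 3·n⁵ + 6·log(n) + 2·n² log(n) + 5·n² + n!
n!

Looking at each term:
  - 3·n⁵ is O(n⁵)
  - 6·log(n) is O(log n)
  - 2·n² log(n) is O(n² log n)
  - 5·n² is O(n²)
  - n! is O(n!)

The term n! (O(n!)) grows fastest and dominates all others.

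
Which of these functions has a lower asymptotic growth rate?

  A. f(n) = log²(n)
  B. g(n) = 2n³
A

f(n) = log²(n) is O(log² n), while g(n) = 2n³ is O(n³).
Since O(log² n) grows slower than O(n³), f(n) is dominated.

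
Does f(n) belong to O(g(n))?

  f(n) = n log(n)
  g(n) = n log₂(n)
True

f(n) = n log(n) and g(n) = n log₂(n) are both O(n log n).
Big-O permits equal growth rates (f ≤ c·g for some c), so f(n) = O(g(n)) is true.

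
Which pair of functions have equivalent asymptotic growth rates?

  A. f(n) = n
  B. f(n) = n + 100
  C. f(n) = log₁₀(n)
A and B

Examining each function:
  A. n is O(n)
  B. n + 100 is O(n)
  C. log₁₀(n) is O(log n)

Functions A and B both have the same complexity class.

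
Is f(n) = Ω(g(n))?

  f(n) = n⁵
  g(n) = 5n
True

f(n) = n⁵ is O(n⁵), and g(n) = 5n is O(n).
Since O(n⁵) grows at least as fast as O(n), f(n) = Ω(g(n)) is true.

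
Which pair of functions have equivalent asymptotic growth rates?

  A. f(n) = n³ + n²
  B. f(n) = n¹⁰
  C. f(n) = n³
A and C

Examining each function:
  A. n³ + n² is O(n³)
  B. n¹⁰ is O(n¹⁰)
  C. n³ is O(n³)

Functions A and C both have the same complexity class.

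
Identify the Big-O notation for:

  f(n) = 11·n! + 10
O(n!)

The dominant term in 11·n! + 10 is 11·n!, which is Θ(n!).
Lower-order terms (10) are asymptotically negligible.
Constants are absorbed, so the tightest bound is O(n!).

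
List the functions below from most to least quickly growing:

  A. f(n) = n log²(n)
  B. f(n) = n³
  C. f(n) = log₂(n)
B > A > C

Comparing growth rates:
B = n³ is O(n³)
A = n log²(n) is O(n log² n)
C = log₂(n) is O(log n)

Therefore, the order from fastest to slowest is: B > A > C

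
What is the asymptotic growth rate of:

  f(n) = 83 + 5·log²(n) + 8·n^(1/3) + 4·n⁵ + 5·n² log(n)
Θ(n⁵)

Order the terms by growth rate: 83 ≺ 5·log²(n) ≺ 8·n^(1/3) ≺ 5·n² log(n) ≺ 4·n⁵.
The fastest-growing term 4·n⁵ dominates as n → ∞; dropping its constant factor gives Θ(n⁵).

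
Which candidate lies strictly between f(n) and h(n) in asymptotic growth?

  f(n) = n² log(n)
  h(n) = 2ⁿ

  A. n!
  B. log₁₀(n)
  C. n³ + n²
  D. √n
C

We need g(n) with n² log(n) = o(g(n)) and g(n) = o(2ⁿ), i.e. O(n² log n) ≺ g ≺ O(2ⁿ).
Check each option:
  A. n! — O(n!) does not grow strictly slower than h(n)
  B. log₁₀(n) — O(log n) does not grow strictly faster than f(n)
  C. n³ + n² — O(n³) is strictly between O(n² log n) and O(2ⁿ) ✓
  D. √n — O(√n) does not grow strictly faster than f(n)

Only option C (n³ + n²) lies strictly between.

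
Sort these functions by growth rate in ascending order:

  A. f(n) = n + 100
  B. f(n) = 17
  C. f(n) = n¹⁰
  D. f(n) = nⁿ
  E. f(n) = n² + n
B < A < E < C < D

Comparing growth rates:
B = 17 is O(1)
A = n + 100 is O(n)
E = n² + n is O(n²)
C = n¹⁰ is O(n¹⁰)
D = nⁿ is O(nⁿ)

Therefore, the order from slowest to fastest is: B < A < E < C < D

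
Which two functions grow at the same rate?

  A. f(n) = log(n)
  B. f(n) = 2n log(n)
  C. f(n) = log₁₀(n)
A and C

Examining each function:
  A. log(n) is O(log n)
  B. 2n log(n) is O(n log n)
  C. log₁₀(n) is O(log n)

Functions A and C both have the same complexity class.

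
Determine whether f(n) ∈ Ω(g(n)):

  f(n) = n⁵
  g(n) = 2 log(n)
True

f(n) = n⁵ is O(n⁵), and g(n) = 2 log(n) is O(log n).
Since O(n⁵) grows at least as fast as O(log n), f(n) = Ω(g(n)) is true.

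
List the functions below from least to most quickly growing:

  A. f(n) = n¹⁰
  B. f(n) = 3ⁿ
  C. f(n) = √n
C < A < B

Comparing growth rates:
C = √n is O(√n)
A = n¹⁰ is O(n¹⁰)
B = 3ⁿ is O(3ⁿ)

Therefore, the order from slowest to fastest is: C < A < B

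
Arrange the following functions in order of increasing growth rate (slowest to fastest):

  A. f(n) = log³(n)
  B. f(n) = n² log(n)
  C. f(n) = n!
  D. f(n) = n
A < D < B < C

Comparing growth rates:
A = log³(n) is O(log³ n)
D = n is O(n)
B = n² log(n) is O(n² log n)
C = n! is O(n!)

Therefore, the order from slowest to fastest is: A < D < B < C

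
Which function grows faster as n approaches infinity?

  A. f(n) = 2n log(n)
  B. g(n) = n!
B

f(n) = 2n log(n) is O(n log n), while g(n) = n! is O(n!).
Since O(n!) grows faster than O(n log n), g(n) dominates.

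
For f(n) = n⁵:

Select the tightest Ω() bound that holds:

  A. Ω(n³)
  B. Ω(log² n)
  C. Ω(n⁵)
C

f(n) = n⁵ is Ω(n⁵).
All listed options are valid Big-Ω bounds (lower bounds),
but Ω(n⁵) is the tightest (largest valid bound).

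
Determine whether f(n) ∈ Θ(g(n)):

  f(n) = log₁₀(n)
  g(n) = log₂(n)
True

f(n) = log₁₀(n) and g(n) = log₂(n) are both O(log n).
Since they have the same asymptotic growth rate, f(n) = Θ(g(n)) is true.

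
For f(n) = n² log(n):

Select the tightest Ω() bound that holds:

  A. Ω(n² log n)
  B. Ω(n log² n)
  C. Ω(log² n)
A

f(n) = n² log(n) is Ω(n² log n).
All listed options are valid Big-Ω bounds (lower bounds),
but Ω(n² log n) is the tightest (largest valid bound).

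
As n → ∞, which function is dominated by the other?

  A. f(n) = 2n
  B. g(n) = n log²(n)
A

f(n) = 2n is O(n), while g(n) = n log²(n) is O(n log² n).
Since O(n) grows slower than O(n log² n), f(n) is dominated.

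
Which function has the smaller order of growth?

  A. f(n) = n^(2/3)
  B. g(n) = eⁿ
A

f(n) = n^(2/3) is O(n^(2/3)), while g(n) = eⁿ is O(eⁿ).
Since O(n^(2/3)) grows slower than O(eⁿ), f(n) is dominated.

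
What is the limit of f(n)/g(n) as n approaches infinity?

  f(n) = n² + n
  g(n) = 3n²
1/3

Since n² + n and 3n² have the same growth rate (O(n²)),
the ratio converges to a constant: 1/3.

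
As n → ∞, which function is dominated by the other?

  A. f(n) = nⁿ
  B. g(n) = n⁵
B

f(n) = nⁿ is O(nⁿ), while g(n) = n⁵ is O(n⁵).
Since O(n⁵) grows slower than O(nⁿ), g(n) is dominated.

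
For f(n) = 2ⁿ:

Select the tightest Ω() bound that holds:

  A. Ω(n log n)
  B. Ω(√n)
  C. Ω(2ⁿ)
C

f(n) = 2ⁿ is Ω(2ⁿ).
All listed options are valid Big-Ω bounds (lower bounds),
but Ω(2ⁿ) is the tightest (largest valid bound).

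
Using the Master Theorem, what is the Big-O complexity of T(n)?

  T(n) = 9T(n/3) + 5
Θ(n²)

Master Theorem: a = 9, b = 3, f(n) = 5.
Compute the critical exponent d = log₃(9) = 2.
Compare f(n) = Θ(1) against n^d:
  k = 0 < d = 2, so f(n) = O(n^(d-ε)) — Case 1.
  The recursion cost dominates: T(n) = Θ(n^d) = Θ(n²).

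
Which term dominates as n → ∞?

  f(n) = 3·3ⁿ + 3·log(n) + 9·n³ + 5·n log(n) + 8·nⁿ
8·nⁿ

Looking at each term:
  - 3·3ⁿ is O(3ⁿ)
  - 3·log(n) is O(log n)
  - 9·n³ is O(n³)
  - 5·n log(n) is O(n log n)
  - 8·nⁿ is O(nⁿ)

The term 8·nⁿ (O(nⁿ)) grows fastest and dominates all others.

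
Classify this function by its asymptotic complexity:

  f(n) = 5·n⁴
O(n⁴)

The dominant term in 5·n⁴ is 5·n⁴, which is Θ(n⁴).
Constants are absorbed, so the tightest bound is O(n⁴).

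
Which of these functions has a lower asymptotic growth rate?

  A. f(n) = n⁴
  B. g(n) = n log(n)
B

f(n) = n⁴ is O(n⁴), while g(n) = n log(n) is O(n log n).
Since O(n log n) grows slower than O(n⁴), g(n) is dominated.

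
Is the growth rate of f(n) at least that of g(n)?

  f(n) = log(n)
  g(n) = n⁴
False

f(n) = log(n) is O(log n), and g(n) = n⁴ is O(n⁴).
Since O(log n) grows slower than O(n⁴), f(n) = Ω(g(n)) is false.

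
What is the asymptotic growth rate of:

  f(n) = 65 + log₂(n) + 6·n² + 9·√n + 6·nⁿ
Θ(nⁿ)

Order the terms by growth rate: 65 ≺ log₂(n) ≺ 9·√n ≺ 6·n² ≺ 6·nⁿ.
The fastest-growing term 6·nⁿ dominates as n → ∞; dropping its constant factor gives Θ(nⁿ).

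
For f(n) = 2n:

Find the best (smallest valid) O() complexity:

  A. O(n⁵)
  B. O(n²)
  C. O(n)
C

f(n) = 2n is O(n).
All listed options are valid Big-O bounds (upper bounds),
but O(n) is the tightest (smallest valid bound).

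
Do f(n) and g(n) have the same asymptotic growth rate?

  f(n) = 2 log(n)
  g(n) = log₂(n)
True

f(n) = 2 log(n) and g(n) = log₂(n) are both O(log n).
Since they have the same asymptotic growth rate, f(n) = Θ(g(n)) is true.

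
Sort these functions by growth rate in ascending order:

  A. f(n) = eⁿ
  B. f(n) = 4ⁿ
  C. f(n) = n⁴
C < A < B

Comparing growth rates:
C = n⁴ is O(n⁴)
A = eⁿ is O(eⁿ)
B = 4ⁿ is O(4ⁿ)

Therefore, the order from slowest to fastest is: C < A < B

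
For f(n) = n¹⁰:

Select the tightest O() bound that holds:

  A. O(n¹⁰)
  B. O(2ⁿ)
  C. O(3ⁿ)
A

f(n) = n¹⁰ is O(n¹⁰).
All listed options are valid Big-O bounds (upper bounds),
but O(n¹⁰) is the tightest (smallest valid bound).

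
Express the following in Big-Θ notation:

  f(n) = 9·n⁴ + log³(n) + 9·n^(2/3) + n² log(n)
Θ(n⁴)

Order the terms by growth rate: log³(n) ≺ 9·n^(2/3) ≺ n² log(n) ≺ 9·n⁴.
The fastest-growing term 9·n⁴ dominates as n → ∞; dropping its constant factor gives Θ(n⁴).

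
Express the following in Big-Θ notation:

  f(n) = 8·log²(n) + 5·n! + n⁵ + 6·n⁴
Θ(n!)

Order the terms by growth rate: 8·log²(n) ≺ 6·n⁴ ≺ n⁵ ≺ 5·n!.
The fastest-growing term 5·n! dominates as n → ∞; dropping its constant factor gives Θ(n!).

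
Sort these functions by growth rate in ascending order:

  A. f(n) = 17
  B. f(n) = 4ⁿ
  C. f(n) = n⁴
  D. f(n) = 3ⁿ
A < C < D < B

Comparing growth rates:
A = 17 is O(1)
C = n⁴ is O(n⁴)
D = 3ⁿ is O(3ⁿ)
B = 4ⁿ is O(4ⁿ)

Therefore, the order from slowest to fastest is: A < C < D < B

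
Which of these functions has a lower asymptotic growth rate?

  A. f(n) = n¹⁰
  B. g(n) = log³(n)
B

f(n) = n¹⁰ is O(n¹⁰), while g(n) = log³(n) is O(log³ n).
Since O(log³ n) grows slower than O(n¹⁰), g(n) is dominated.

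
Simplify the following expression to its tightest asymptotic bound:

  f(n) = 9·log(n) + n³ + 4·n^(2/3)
Θ(n³)

Order the terms by growth rate: 9·log(n) ≺ 4·n^(2/3) ≺ n³.
The fastest-growing term n³ dominates as n → ∞; dropping its constant factor gives Θ(n³).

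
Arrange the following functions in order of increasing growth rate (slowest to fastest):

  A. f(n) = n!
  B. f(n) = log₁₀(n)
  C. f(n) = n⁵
B < C < A

Comparing growth rates:
B = log₁₀(n) is O(log n)
C = n⁵ is O(n⁵)
A = n! is O(n!)

Therefore, the order from slowest to fastest is: B < C < A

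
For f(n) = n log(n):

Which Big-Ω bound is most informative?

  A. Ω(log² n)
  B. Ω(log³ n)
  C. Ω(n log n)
C

f(n) = n log(n) is Ω(n log n).
All listed options are valid Big-Ω bounds (lower bounds),
but Ω(n log n) is the tightest (largest valid bound).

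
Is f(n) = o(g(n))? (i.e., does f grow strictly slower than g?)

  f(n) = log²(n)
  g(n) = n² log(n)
True

f(n) = log²(n) is O(log² n), and g(n) = n² log(n) is O(n² log n).
Since O(log² n) grows strictly slower than O(n² log n), f(n) = o(g(n)) is true.
This means lim(n→∞) f(n)/g(n) = 0.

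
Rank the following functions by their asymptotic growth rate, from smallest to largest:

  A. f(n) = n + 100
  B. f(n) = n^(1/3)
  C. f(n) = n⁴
B < A < C

Comparing growth rates:
B = n^(1/3) is O(n^(1/3))
A = n + 100 is O(n)
C = n⁴ is O(n⁴)

Therefore, the order from slowest to fastest is: B < A < C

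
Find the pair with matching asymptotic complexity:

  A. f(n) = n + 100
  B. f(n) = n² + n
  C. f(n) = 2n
A and C

Examining each function:
  A. n + 100 is O(n)
  B. n² + n is O(n²)
  C. 2n is O(n)

Functions A and C both have the same complexity class.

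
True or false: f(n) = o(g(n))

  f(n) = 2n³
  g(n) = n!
True

f(n) = 2n³ is O(n³), and g(n) = n! is O(n!).
Since O(n³) grows strictly slower than O(n!), f(n) = o(g(n)) is true.
This means lim(n→∞) f(n)/g(n) = 0.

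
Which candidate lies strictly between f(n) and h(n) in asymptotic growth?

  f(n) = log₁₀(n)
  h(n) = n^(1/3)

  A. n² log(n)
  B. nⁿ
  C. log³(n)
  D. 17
C

We need g(n) with log₁₀(n) = o(g(n)) and g(n) = o(n^(1/3)), i.e. O(log n) ≺ g ≺ O(n^(1/3)).
Check each option:
  A. n² log(n) — O(n² log n) does not grow strictly slower than h(n)
  B. nⁿ — O(nⁿ) does not grow strictly slower than h(n)
  C. log³(n) — O(log³ n) is strictly between O(log n) and O(n^(1/3)) ✓
  D. 17 — O(1) does not grow strictly faster than f(n)

Only option C (log³(n)) lies strictly between.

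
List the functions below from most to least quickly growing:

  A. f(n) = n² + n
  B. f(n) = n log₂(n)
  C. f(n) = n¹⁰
C > A > B

Comparing growth rates:
C = n¹⁰ is O(n¹⁰)
A = n² + n is O(n²)
B = n log₂(n) is O(n log n)

Therefore, the order from fastest to slowest is: C > A > B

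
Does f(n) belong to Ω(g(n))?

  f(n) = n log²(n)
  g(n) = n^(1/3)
True

f(n) = n log²(n) is O(n log² n), and g(n) = n^(1/3) is O(n^(1/3)).
Since O(n log² n) grows at least as fast as O(n^(1/3)), f(n) = Ω(g(n)) is true.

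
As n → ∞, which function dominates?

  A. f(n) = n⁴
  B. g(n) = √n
A

f(n) = n⁴ is O(n⁴), while g(n) = √n is O(√n).
Since O(n⁴) grows faster than O(√n), f(n) dominates.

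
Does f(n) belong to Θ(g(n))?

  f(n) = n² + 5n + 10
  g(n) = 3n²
True

f(n) = n² + 5n + 10 and g(n) = 3n² are both O(n²).
Since they have the same asymptotic growth rate, f(n) = Θ(g(n)) is true.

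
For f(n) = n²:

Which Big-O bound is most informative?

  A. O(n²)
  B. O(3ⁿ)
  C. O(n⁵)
A

f(n) = n² is O(n²).
All listed options are valid Big-O bounds (upper bounds),
but O(n²) is the tightest (smallest valid bound).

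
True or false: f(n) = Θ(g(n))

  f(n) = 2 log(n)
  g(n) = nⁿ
False

f(n) = 2 log(n) is O(log n), and g(n) = nⁿ is O(nⁿ).
Since they have different growth rates, f(n) = Θ(g(n)) is false.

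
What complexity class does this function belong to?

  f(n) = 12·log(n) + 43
O(log n)

The dominant term in 12·log(n) + 43 is 12·log(n), which is Θ(log n).
Lower-order terms (43) are asymptotically negligible.
Constants are absorbed, so the tightest bound is O(log n).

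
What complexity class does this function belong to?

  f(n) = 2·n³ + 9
O(n³)

The dominant term in 2·n³ + 9 is 2·n³, which is Θ(n³).
Lower-order terms (9) are asymptotically negligible.
Constants are absorbed, so the tightest bound is O(n³).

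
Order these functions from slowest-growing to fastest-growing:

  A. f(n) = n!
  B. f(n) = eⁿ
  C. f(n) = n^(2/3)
C < B < A

Comparing growth rates:
C = n^(2/3) is O(n^(2/3))
B = eⁿ is O(eⁿ)
A = n! is O(n!)

Therefore, the order from slowest to fastest is: C < B < A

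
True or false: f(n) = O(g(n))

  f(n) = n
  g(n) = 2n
True

f(n) = n and g(n) = 2n are both O(n).
Big-O permits equal growth rates (f ≤ c·g for some c), so f(n) = O(g(n)) is true.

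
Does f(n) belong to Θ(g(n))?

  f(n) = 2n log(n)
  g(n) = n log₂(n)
True

f(n) = 2n log(n) and g(n) = n log₂(n) are both O(n log n).
Since they have the same asymptotic growth rate, f(n) = Θ(g(n)) is true.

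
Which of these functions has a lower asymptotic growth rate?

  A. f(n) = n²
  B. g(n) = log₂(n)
B

f(n) = n² is O(n²), while g(n) = log₂(n) is O(log n).
Since O(log n) grows slower than O(n²), g(n) is dominated.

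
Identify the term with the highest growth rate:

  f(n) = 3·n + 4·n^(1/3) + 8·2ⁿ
8·2ⁿ

Looking at each term:
  - 3·n is O(n)
  - 4·n^(1/3) is O(n^(1/3))
  - 8·2ⁿ is O(2ⁿ)

The term 8·2ⁿ (O(2ⁿ)) grows fastest and dominates all others.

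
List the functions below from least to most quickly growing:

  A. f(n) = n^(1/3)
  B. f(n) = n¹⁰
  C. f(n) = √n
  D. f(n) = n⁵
A < C < D < B

Comparing growth rates:
A = n^(1/3) is O(n^(1/3))
C = √n is O(√n)
D = n⁵ is O(n⁵)
B = n¹⁰ is O(n¹⁰)

Therefore, the order from slowest to fastest is: A < C < D < B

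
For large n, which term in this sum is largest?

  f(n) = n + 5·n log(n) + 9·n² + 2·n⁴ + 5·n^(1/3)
2·n⁴

Looking at each term:
  - n is O(n)
  - 5·n log(n) is O(n log n)
  - 9·n² is O(n²)
  - 2·n⁴ is O(n⁴)
  - 5·n^(1/3) is O(n^(1/3))

The term 2·n⁴ (O(n⁴)) grows fastest and dominates all others.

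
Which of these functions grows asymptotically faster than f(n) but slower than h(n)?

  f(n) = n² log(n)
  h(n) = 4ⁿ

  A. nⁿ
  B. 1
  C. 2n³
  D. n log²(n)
C

We need g(n) with n² log(n) = o(g(n)) and g(n) = o(4ⁿ), i.e. O(n² log n) ≺ g ≺ O(4ⁿ).
Check each option:
  A. nⁿ — O(nⁿ) does not grow strictly slower than h(n)
  B. 1 — O(1) does not grow strictly faster than f(n)
  C. 2n³ — O(n³) is strictly between O(n² log n) and O(4ⁿ) ✓
  D. n log²(n) — O(n log² n) does not grow strictly faster than f(n)

Only option C (2n³) lies strictly between.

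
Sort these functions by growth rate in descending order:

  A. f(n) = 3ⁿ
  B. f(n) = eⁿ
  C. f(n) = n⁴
A > B > C

Comparing growth rates:
A = 3ⁿ is O(3ⁿ)
B = eⁿ is O(eⁿ)
C = n⁴ is O(n⁴)

Therefore, the order from fastest to slowest is: A > B > C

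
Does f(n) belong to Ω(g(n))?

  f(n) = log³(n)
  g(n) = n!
False

f(n) = log³(n) is O(log³ n), and g(n) = n! is O(n!).
Since O(log³ n) grows slower than O(n!), f(n) = Ω(g(n)) is false.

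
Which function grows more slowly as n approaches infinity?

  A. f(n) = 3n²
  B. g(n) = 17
B

f(n) = 3n² is O(n²), while g(n) = 17 is O(1).
Since O(1) grows slower than O(n²), g(n) is dominated.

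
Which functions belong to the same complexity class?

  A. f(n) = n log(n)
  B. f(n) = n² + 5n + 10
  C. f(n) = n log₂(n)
A and C

Examining each function:
  A. n log(n) is O(n log n)
  B. n² + 5n + 10 is O(n²)
  C. n log₂(n) is O(n log n)

Functions A and C both have the same complexity class.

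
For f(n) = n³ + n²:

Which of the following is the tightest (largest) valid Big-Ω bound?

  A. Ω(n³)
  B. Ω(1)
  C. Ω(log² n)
A

f(n) = n³ + n² is Ω(n³).
All listed options are valid Big-Ω bounds (lower bounds),
but Ω(n³) is the tightest (largest valid bound).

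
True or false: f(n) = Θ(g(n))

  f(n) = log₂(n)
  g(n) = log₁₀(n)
True

f(n) = log₂(n) and g(n) = log₁₀(n) are both O(log n).
Since they have the same asymptotic growth rate, f(n) = Θ(g(n)) is true.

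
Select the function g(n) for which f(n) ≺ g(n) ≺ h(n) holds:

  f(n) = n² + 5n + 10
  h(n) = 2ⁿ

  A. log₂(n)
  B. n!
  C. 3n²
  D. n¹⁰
D

We need g(n) with n² + 5n + 10 = o(g(n)) and g(n) = o(2ⁿ), i.e. O(n²) ≺ g ≺ O(2ⁿ).
Check each option:
  A. log₂(n) — O(log n) does not grow strictly faster than f(n)
  B. n! — O(n!) does not grow strictly slower than h(n)
  C. 3n² — O(n²) does not grow strictly faster than f(n)
  D. n¹⁰ — O(n¹⁰) is strictly between O(n²) and O(2ⁿ) ✓

Only option D (n¹⁰) lies strictly between.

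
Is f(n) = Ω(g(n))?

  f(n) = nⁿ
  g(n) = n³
True

f(n) = nⁿ is O(nⁿ), and g(n) = n³ is O(n³).
Since O(nⁿ) grows at least as fast as O(n³), f(n) = Ω(g(n)) is true.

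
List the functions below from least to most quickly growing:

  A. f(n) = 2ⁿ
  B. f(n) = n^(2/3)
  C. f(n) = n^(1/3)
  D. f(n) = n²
C < B < D < A

Comparing growth rates:
C = n^(1/3) is O(n^(1/3))
B = n^(2/3) is O(n^(2/3))
D = n² is O(n²)
A = 2ⁿ is O(2ⁿ)

Therefore, the order from slowest to fastest is: C < B < D < A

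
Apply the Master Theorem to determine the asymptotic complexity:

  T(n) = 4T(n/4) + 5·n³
Θ(n³)

Master Theorem: a = 4, b = 4, f(n) = 5·n³.
Compute the critical exponent d = log₄(4) = 1.
Compare f(n) = Θ(n³) against n^d:
  k = 3 > d = 1, so f(n) = Ω(n^(d+ε)) — Case 3.
  Regularity: a·(n/b)^3/n^3 = a/b^3 = 4/64 < 1 ✓.
  The top-level work dominates: T(n) = Θ(f(n)) = Θ(n³).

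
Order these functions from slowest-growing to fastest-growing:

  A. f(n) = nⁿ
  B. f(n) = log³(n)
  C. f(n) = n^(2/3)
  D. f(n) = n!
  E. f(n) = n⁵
B < C < E < D < A

Comparing growth rates:
B = log³(n) is O(log³ n)
C = n^(2/3) is O(n^(2/3))
E = n⁵ is O(n⁵)
D = n! is O(n!)
A = nⁿ is O(nⁿ)

Therefore, the order from slowest to fastest is: B < C < E < D < A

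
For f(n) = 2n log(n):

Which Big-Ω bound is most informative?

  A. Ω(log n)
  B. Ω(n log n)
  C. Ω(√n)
B

f(n) = 2n log(n) is Ω(n log n).
All listed options are valid Big-Ω bounds (lower bounds),
but Ω(n log n) is the tightest (largest valid bound).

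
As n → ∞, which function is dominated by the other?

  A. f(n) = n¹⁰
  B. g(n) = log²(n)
B

f(n) = n¹⁰ is O(n¹⁰), while g(n) = log²(n) is O(log² n).
Since O(log² n) grows slower than O(n¹⁰), g(n) is dominated.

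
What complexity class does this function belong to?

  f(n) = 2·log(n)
O(log n)

The dominant term in 2·log(n) is 2·log(n), which is Θ(log n).
Constants are absorbed, so the tightest bound is O(log n).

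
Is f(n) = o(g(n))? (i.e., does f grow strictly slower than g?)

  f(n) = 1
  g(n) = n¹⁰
True

f(n) = 1 is O(1), and g(n) = n¹⁰ is O(n¹⁰).
Since O(1) grows strictly slower than O(n¹⁰), f(n) = o(g(n)) is true.
This means lim(n→∞) f(n)/g(n) = 0.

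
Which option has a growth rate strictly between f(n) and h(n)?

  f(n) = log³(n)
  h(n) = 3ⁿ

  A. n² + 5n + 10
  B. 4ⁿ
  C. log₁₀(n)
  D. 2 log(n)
A

We need g(n) with log³(n) = o(g(n)) and g(n) = o(3ⁿ), i.e. O(log³ n) ≺ g ≺ O(3ⁿ).
Check each option:
  A. n² + 5n + 10 — O(n²) is strictly between O(log³ n) and O(3ⁿ) ✓
  B. 4ⁿ — O(4ⁿ) does not grow strictly slower than h(n)
  C. log₁₀(n) — O(log n) does not grow strictly faster than f(n)
  D. 2 log(n) — O(log n) does not grow strictly faster than f(n)

Only option A (n² + 5n + 10) lies strictly between.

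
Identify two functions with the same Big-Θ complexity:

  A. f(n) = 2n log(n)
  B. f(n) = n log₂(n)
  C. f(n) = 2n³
A and B

Examining each function:
  A. 2n log(n) is O(n log n)
  B. n log₂(n) is O(n log n)
  C. 2n³ is O(n³)

Functions A and B both have the same complexity class.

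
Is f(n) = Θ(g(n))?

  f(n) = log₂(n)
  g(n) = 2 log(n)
True

f(n) = log₂(n) and g(n) = 2 log(n) are both O(log n).
Since they have the same asymptotic growth rate, f(n) = Θ(g(n)) is true.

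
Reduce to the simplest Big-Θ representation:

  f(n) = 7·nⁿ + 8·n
Θ(nⁿ)

Order the terms by growth rate: 8·n ≺ 7·nⁿ.
The fastest-growing term 7·nⁿ dominates as n → ∞; dropping its constant factor gives Θ(nⁿ).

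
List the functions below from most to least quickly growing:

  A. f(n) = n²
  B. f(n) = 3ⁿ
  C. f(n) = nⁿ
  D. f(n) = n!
C > D > B > A

Comparing growth rates:
C = nⁿ is O(nⁿ)
D = n! is O(n!)
B = 3ⁿ is O(3ⁿ)
A = n² is O(n²)

Therefore, the order from fastest to slowest is: C > D > B > A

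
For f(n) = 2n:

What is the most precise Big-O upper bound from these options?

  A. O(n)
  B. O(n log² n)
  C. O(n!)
A

f(n) = 2n is O(n).
All listed options are valid Big-O bounds (upper bounds),
but O(n) is the tightest (smallest valid bound).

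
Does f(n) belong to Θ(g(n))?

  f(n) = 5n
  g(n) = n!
False

f(n) = 5n is O(n), and g(n) = n! is O(n!).
Since they have different growth rates, f(n) = Θ(g(n)) is false.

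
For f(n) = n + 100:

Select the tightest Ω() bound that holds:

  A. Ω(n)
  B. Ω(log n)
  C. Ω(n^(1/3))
A

f(n) = n + 100 is Ω(n).
All listed options are valid Big-Ω bounds (lower bounds),
but Ω(n) is the tightest (largest valid bound).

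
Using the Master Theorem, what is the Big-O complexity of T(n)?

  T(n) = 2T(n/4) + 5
Θ(n^log₄(2))

Master Theorem: a = 2, b = 4, f(n) = 5.
Compute the critical exponent d = log₄(2) = 0.500.
Compare f(n) = Θ(1) against n^d:
  k = 0 < d = 0.500, so f(n) = O(n^(d-ε)) — Case 1.
  The recursion cost dominates: T(n) = Θ(n^d) = Θ(n^log₄(2)).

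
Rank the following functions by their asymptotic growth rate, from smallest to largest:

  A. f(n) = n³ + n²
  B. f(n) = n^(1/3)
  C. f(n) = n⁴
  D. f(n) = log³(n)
D < B < A < C

Comparing growth rates:
D = log³(n) is O(log³ n)
B = n^(1/3) is O(n^(1/3))
A = n³ + n² is O(n³)
C = n⁴ is O(n⁴)

Therefore, the order from slowest to fastest is: D < B < A < C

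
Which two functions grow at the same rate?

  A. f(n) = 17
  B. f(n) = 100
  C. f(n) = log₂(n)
A and B

Examining each function:
  A. 17 is O(1)
  B. 100 is O(1)
  C. log₂(n) is O(log n)

Functions A and B both have the same complexity class.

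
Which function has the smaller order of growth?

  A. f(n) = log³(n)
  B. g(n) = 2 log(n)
B

f(n) = log³(n) is O(log³ n), while g(n) = 2 log(n) is O(log n).
Since O(log n) grows slower than O(log³ n), g(n) is dominated.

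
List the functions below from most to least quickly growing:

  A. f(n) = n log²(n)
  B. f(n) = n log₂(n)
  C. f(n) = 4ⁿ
C > A > B

Comparing growth rates:
C = 4ⁿ is O(4ⁿ)
A = n log²(n) is O(n log² n)
B = n log₂(n) is O(n log n)

Therefore, the order from fastest to slowest is: C > A > B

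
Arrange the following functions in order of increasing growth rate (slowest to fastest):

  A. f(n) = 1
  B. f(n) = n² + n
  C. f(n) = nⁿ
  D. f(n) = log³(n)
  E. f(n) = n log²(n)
A < D < E < B < C

Comparing growth rates:
A = 1 is O(1)
D = log³(n) is O(log³ n)
E = n log²(n) is O(n log² n)
B = n² + n is O(n²)
C = nⁿ is O(nⁿ)

Therefore, the order from slowest to fastest is: A < D < E < B < C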